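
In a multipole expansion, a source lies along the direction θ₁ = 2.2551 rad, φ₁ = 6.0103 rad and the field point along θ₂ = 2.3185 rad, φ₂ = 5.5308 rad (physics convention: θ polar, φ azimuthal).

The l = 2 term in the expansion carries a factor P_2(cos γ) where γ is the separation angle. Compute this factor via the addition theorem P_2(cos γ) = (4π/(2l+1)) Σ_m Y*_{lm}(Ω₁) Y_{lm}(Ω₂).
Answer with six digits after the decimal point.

Term-by-term m-sum for l=2 (normalisation 4π/5 = 2.513274):
  term(m=-2) = 0.02766 + 0.03943j   from Y*(Ω₁)=0.19823 - 0.12039j, Y(Ω₂)=0.01370 + 0.20723j
  term(m=-1) = 0.12932 + 0.06724j   from Y*(Ω₁)=-0.36440 + 0.10198j, Y(Ω₂)=-0.28120 - 0.26322j
  term(m=+0) = 0.00765 + 0.00000j   from Y*(Ω₁)=0.06269 + 0.00000j, Y(Ω₂)=0.12206 + 0.00000j
  term(m=+1) = 0.12932 - 0.06724j   from Y*(Ω₁)=0.36440 + 0.10198j, Y(Ω₂)=0.28120 - 0.26322j
  term(m=+2) = 0.02766 - 0.03943j   from Y*(Ω₁)=0.19823 + 0.12039j, Y(Ω₂)=0.01370 - 0.20723j
Total Σ_m = 0.32161 + 0.00000j. Multiply by 2.513274: 0.80830 + 0.00000j. P_2(cos γ) = 0.808299

0.808299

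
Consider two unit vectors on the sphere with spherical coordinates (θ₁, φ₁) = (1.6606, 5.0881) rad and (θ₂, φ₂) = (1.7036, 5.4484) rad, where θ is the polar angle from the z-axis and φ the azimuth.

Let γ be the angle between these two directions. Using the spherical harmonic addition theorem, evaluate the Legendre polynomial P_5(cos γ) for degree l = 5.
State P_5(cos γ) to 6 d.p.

Expand P_5 via completeness: Σ_{m} conj(Y_{5,m}) at Ω₁ times Y_{5,m} at Ω₂ —
  [-5]  conj(Y_{5,-5})(Ω₁) = 0.43348 + 0.13779j ; Y_{5,-5}(Ω₂) = -0.22772 - 0.38122j ; Δ = -0.04619 - 0.19663j
  [-4]  conj(Y_{5,-4})(Ω₁) = -0.00879 - 0.12922j ; Y_{5,-4}(Ω₂) = 0.18394 + 0.03682j ; Δ = 0.00314 - 0.02409j
  [-3]  conj(Y_{5,-3})(Ω₁) = 0.28634 - 0.13609j ; Y_{5,-3}(Ω₂) = 0.22804 - 0.16881j ; Δ = 0.04233 - 0.07937j
  [-2]  conj(Y_{5,-2})(Ω₁) = -0.10751 - 0.10044j ; Y_{5,-2}(Ω₂) = -0.02060 + 0.20786j ; Δ = 0.02309 - 0.02028j
  [-1]  conj(Y_{5,-1})(Ω₁) = 0.10403 - 0.26373j ; Y_{5,-1}(Ω₂) = 0.16218 + 0.17905j ; Δ = 0.06409 - 0.02415j
  [+0]  conj(Y_{5,0})(Ω₁) = -0.15146 + 0.00000j ; Y_{5,0}(Ω₂) = -0.21358 + 0.00000j ; Δ = 0.03235 + 0.00000j
  [+1]  conj(Y_{5,1})(Ω₁) = -0.10403 - 0.26373j ; Y_{5,1}(Ω₂) = -0.16218 + 0.17905j ; Δ = 0.06409 + 0.02415j
  [+2]  conj(Y_{5,2})(Ω₁) = -0.10751 + 0.10044j ; Y_{5,2}(Ω₂) = -0.02060 - 0.20786j ; Δ = 0.02309 + 0.02028j
  [+3]  conj(Y_{5,3})(Ω₁) = -0.28634 - 0.13609j ; Y_{5,3}(Ω₂) = -0.22804 - 0.16881j ; Δ = 0.04233 + 0.07937j
  [+4]  conj(Y_{5,4})(Ω₁) = -0.00879 + 0.12922j ; Y_{5,4}(Ω₂) = 0.18394 - 0.03682j ; Δ = 0.00314 + 0.02409j
  [+5]  conj(Y_{5,5})(Ω₁) = -0.43348 + 0.13779j ; Y_{5,5}(Ω₂) = 0.22772 - 0.38122j ; Δ = -0.04619 + 0.19663j
Σ over m = 0.20528 + 0.00000j; ×(4π/11) → 0.23451 + 0.00000j. Real part: 0.234512

0.234512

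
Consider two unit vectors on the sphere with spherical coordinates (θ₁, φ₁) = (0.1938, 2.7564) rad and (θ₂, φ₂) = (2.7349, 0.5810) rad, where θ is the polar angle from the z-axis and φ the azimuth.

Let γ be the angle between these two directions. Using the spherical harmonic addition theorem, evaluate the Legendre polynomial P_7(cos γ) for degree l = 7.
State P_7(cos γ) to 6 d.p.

0.054479

Expand P_7 via completeness: Σ_{m} conj(Y_{7,m}) at Ω₁ times Y_{7,m} at Ω₂ —
  term(m=-7) = -0.00000 + 0.00000j   from Y*(Ω₁)=0.00000 + 0.00000j, Y(Ω₂)=-0.00046 + 0.00061j
  term(m=-6) = -0.00000 - 0.00000j   from Y*(Ω₁)=-0.00006 - 0.00007j, Y(Ω₂)=0.00620 - 0.00222j
  term(m=-5) = -0.00000 - 0.00004j   from Y*(Ω₁)=0.00039 + 0.00105j, Y(Ω₂)=-0.03443 - 0.00830j
  term(m=-4) = 0.00093 - 0.00082j   from Y*(Ω₁)=0.00028 - 0.00942j, Y(Ω₂)=0.08992 + 0.09590j
  term(m=-3) = 0.01857 + 0.00460j   from Y*(Ω₁)=-0.02296 + 0.05209j, Y(Ω₂)=-0.05759 - 0.33111j
  term(m=-2) = 0.04523 + 0.11958j   from Y*(Ω₁)=0.17028 - 0.16525j, Y(Ω₂)=-0.21417 + 0.49439j
  term(m=-1) = -0.12261 + 0.17747j   from Y*(Ω₁)=-0.55911 + 0.22669j, Y(Ω₂)=0.29886 - 0.19623j
  term(m=+0) = 0.18082 + 0.00000j   from Y*(Ω₁)=0.58856 + 0.00000j, Y(Ω₂)=0.30722 + 0.00000j
  term(m=+1) = -0.12261 - 0.17747j   from Y*(Ω₁)=0.55911 + 0.22669j, Y(Ω₂)=-0.29886 - 0.19623j
  term(m=+2) = 0.04523 - 0.11958j   from Y*(Ω₁)=0.17028 + 0.16525j, Y(Ω₂)=-0.21417 - 0.49439j
  term(m=+3) = 0.01857 - 0.00460j   from Y*(Ω₁)=0.02296 + 0.05209j, Y(Ω₂)=0.05759 - 0.33111j
  term(m=+4) = 0.00093 + 0.00082j   from Y*(Ω₁)=0.00028 + 0.00942j, Y(Ω₂)=0.08992 - 0.09590j
  term(m=+5) = -0.00000 + 0.00004j   from Y*(Ω₁)=-0.00039 + 0.00105j, Y(Ω₂)=0.03443 - 0.00830j
  term(m=+6) = -0.00000 + 0.00000j   from Y*(Ω₁)=-0.00006 + 0.00007j, Y(Ω₂)=0.00620 + 0.00222j
  term(m=+7) = -0.00000 - 0.00000j   from Y*(Ω₁)=-0.00000 + 0.00000j, Y(Ω₂)=0.00046 + 0.00061j
Σ over m = 0.06503 + 0.00000j; ×(4π/15) → 0.05448 + 0.00000j. Real part: 0.054479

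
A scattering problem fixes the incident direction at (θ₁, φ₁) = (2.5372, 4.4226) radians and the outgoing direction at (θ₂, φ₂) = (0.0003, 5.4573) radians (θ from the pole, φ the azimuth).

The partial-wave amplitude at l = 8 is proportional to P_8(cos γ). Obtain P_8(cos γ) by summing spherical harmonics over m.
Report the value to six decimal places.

Term-by-term m-sum for l=8 (normalisation 4π/17 = 0.739198):
  [-8]  conj(Y_{8,-8})(Ω₁) = -0.003810-0.004110i ; Y_{8,-8}(Ω₂) = +0.000000+0.000000i ; Δ = -0.000000-0.000000i
  [-7]  conj(Y_{8,-7})(Ω₁) = -0.029121+0.014346i ; Y_{8,-7}(Ω₂) = +0.000000-0.000000i ; Δ = -0.000000+0.000000i
  [-6]  conj(Y_{8,-6})(Ω₁) = +0.019399+0.114425i ; Y_{8,-6}(Ω₂) = +0.000000-0.000000i ; Δ = +0.000000+0.000000i
  [-5]  conj(Y_{8,-5})(Ω₁) = +0.281633+0.034488i ; Y_{8,-5}(Ω₂) = -0.000000-0.000000i ; Δ = -0.000000-0.000000i
  [-4]  conj(Y_{8,-4})(Ω₁) = +0.186232-0.426566i ; Y_{8,-4}(Ω₂) = -0.000000-0.000000i ; Δ = -0.000000+0.000000i
  [-3]  conj(Y_{8,-3})(Ω₁) = -0.329959-0.278728i ; Y_{8,-3}(Ω₂) = -0.000000+0.000000i ; Δ = +0.000000+0.000000i
  [-2]  conj(Y_{8,-2})(Ω₁) = -0.015168+0.009928i ; Y_{8,-2}(Ω₂) = -0.000000+0.000001i ; Δ = -0.000000-0.000000i
  [-1]  conj(Y_{8,-1})(Ω₁) = -0.116259-0.389892i ; Y_{8,-1}(Ω₂) = +0.001004+0.001088i ; Δ = +0.000308-0.000518i
  [+0]  conj(Y_{8,0})(Ω₁) = -0.156734-0.000000i ; Y_{8,0}(Ω₂) = +1.163105+0.000000i ; Δ = -0.182298-0.000000i
  [+1]  conj(Y_{8,1})(Ω₁) = +0.116259-0.389892i ; Y_{8,1}(Ω₂) = -0.001004+0.001088i ; Δ = +0.000308+0.000518i
  [+2]  conj(Y_{8,2})(Ω₁) = -0.015168-0.009928i ; Y_{8,2}(Ω₂) = -0.000000-0.000001i ; Δ = -0.000000+0.000000i
  [+3]  conj(Y_{8,3})(Ω₁) = +0.329959-0.278728i ; Y_{8,3}(Ω₂) = +0.000000+0.000000i ; Δ = +0.000000-0.000000i
  [+4]  conj(Y_{8,4})(Ω₁) = +0.186232+0.426566i ; Y_{8,4}(Ω₂) = -0.000000+0.000000i ; Δ = -0.000000-0.000000i
  [+5]  conj(Y_{8,5})(Ω₁) = -0.281633+0.034488i ; Y_{8,5}(Ω₂) = +0.000000-0.000000i ; Δ = -0.000000+0.000000i
  [+6]  conj(Y_{8,6})(Ω₁) = +0.019399-0.114425i ; Y_{8,6}(Ω₂) = +0.000000+0.000000i ; Δ = +0.000000-0.000000i
  [+7]  conj(Y_{8,7})(Ω₁) = +0.029121+0.014346i ; Y_{8,7}(Ω₂) = -0.000000-0.000000i ; Δ = -0.000000-0.000000i
  [+8]  conj(Y_{8,8})(Ω₁) = -0.003810+0.004110i ; Y_{8,8}(Ω₂) = +0.000000-0.000000i ; Δ = -0.000000+0.000000i
Accumulated sum -0.181683+0.000000i; after 4π/(2l+1) scaling, -0.134300+0.000000i ⇒ P_8 = -0.134300

-0.134300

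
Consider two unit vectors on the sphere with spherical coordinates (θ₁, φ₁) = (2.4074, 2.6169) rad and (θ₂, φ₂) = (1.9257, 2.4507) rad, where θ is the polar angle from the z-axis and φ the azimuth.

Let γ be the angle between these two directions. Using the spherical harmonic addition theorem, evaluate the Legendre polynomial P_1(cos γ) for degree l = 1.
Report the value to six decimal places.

0.877552

Addition theorem: P_1(cos γ) = (4π/3) Σ_m Y*_{lm}(Ω₁) Y_{lm}(Ω₂), m = −1…1:
  [-1]  conj(Y_{1,-1})(Ω₁) = -0.200338+0.115958i ; Y_{1,-1}(Ω₂) = -0.249671-0.206437i ; Δ = +0.073957+0.012406i
  [+0]  conj(Y_{1,0})(Ω₁) = -0.362725-0.000000i ; Y_{1,0}(Ω₂) = -0.169789+0.000000i ; Δ = +0.061587+0.000000i
  [+1]  conj(Y_{1,1})(Ω₁) = +0.200338+0.115958i ; Y_{1,1}(Ω₂) = +0.249671-0.206437i ; Δ = +0.073957-0.012406i
Σ over m = +0.209500+0.000000i; ×(4π/3) → +0.877552+0.000000i. Real part: 0.877552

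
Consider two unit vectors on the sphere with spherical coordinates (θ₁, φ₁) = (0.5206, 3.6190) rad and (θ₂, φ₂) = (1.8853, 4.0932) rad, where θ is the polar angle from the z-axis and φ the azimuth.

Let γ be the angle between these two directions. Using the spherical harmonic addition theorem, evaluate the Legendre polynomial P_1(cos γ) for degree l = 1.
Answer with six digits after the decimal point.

0.152448

Expand P_1 via completeness: Σ_{m} conj(Y_{1,m}) at Ω₁ times Y_{1,m} at Ω₂ —
  [-1]  conj(Y_{1,-1})(Ω₁) = (-0.152634, -0.078961) ; Y_{1,-1}(Ω₂) = (-0.190681, 0.267553) ; Δ = (0.050231, -0.025781)
  [+0]  conj(Y_{1,0})(Ω₁) = (0.423873, -0.000000) ; Y_{1,0}(Ω₂) = (-0.151147, 0.000000) ; Δ = (-0.064067, 0.000000)
  [+1]  conj(Y_{1,1})(Ω₁) = (0.152634, -0.078961) ; Y_{1,1}(Ω₂) = (0.190681, 0.267553) ; Δ = (0.050231, 0.025781)
Σ over m = (0.036394, 0.000000); ×(4π/3) → (0.152448, 0.000000). Real part: 0.152448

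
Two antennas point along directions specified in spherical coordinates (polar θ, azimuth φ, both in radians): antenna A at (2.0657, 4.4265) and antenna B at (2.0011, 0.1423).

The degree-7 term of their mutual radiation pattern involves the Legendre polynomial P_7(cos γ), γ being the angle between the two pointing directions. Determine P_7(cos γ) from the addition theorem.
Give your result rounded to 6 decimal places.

0.247569

Term-by-term m-sum for l=7 (normalisation 4π/15 = 0.837758):
  m=-7: +0.185736-0.085278i × +0.139212-0.214961i = +0.007525-0.051798i  (running Σ = +0.007525-0.051798i)
  m=-6: -0.059446-0.408413i × -0.289019+0.331532i = +0.152583+0.098331i  (running Σ = +0.160108+0.046533i)
  m=-5: -0.370502-0.052723i × +0.217492-0.187509i = -0.090467+0.058005i  (running Σ = +0.069641+0.104539i)
  m=-4: +0.005849-0.012847i × +0.129808-0.083056i = -0.000308-0.002154i  (running Σ = +0.069333+0.102385i)
  m=-3: -0.262969-0.227464i × -0.314087+0.142870i = +0.115093+0.033873i  (running Σ = +0.184426+0.136258i)
  m=-2: -0.122766+0.078997i × -0.009767+0.002857i = +0.000973-0.001122i  (running Σ = +0.185400+0.135136i)
  m=-1: -0.082258-0.279844i × +0.331190-0.047449i = -0.040521-0.088778i  (running Σ = +0.144879+0.046358i)
  m=0: -0.185429-0.000000i × -0.031048+0.000000i = +0.005757+0.000000i  (running Σ = +0.150636+0.046358i)
  m=1: +0.082258-0.279844i × -0.331190-0.047449i = -0.040521+0.088778i  (running Σ = +0.110115+0.135136i)
  m=2: -0.122766-0.078997i × -0.009767-0.002857i = +0.000973+0.001122i  (running Σ = +0.111088+0.136258i)
  m=3: +0.262969-0.227464i × +0.314087+0.142870i = +0.115093-0.033873i  (running Σ = +0.226181+0.102385i)
  m=4: +0.005849+0.012847i × +0.129808+0.083056i = -0.000308+0.002154i  (running Σ = +0.225873+0.104539i)
  m=5: +0.370502-0.052723i × -0.217492-0.187509i = -0.090467-0.058005i  (running Σ = +0.135406+0.046533i)
  m=6: -0.059446+0.408413i × -0.289019-0.331532i = +0.152583-0.098331i  (running Σ = +0.287989-0.051798i)
  m=7: -0.185736-0.085278i × -0.139212-0.214961i = +0.007525+0.051798i  (running Σ = +0.295514+0.000000i)
Σ over m = +0.295514+0.000000i; ×(4π/15) → +0.247569+0.000000i. Real part: 0.247569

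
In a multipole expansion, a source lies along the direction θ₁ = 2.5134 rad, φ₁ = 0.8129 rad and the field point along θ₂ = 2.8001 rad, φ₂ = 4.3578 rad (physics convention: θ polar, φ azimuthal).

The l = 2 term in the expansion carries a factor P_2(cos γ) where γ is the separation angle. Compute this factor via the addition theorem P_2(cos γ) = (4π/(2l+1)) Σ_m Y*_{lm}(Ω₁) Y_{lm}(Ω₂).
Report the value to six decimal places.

0.006951

Addition theorem: P_2(cos γ) = (4π/5) Σ_m Y*_{lm}(Ω₁) Y_{lm}(Ω₂), m = −2…2:
  [-2]  conj(Y_{2,-2})(Ω₁) = -0.007334+0.133206i ; Y_{2,-2}(Ω₂) = -0.032877-0.028212i ; Δ = +0.003999-0.004173i
  [-1]  conj(Y_{2,-1})(Ω₁) = -0.252507-0.266792i ; Y_{2,-1}(Ω₂) = +0.084642-0.228616i ; Δ = -0.082366+0.035145i
  [+0]  conj(Y_{2,0})(Ω₁) = +0.304001-0.000000i ; Y_{2,0}(Ω₂) = +0.524666+0.000000i ; Δ = +0.159499+0.000000i
  [+1]  conj(Y_{2,1})(Ω₁) = +0.252507-0.266792i ; Y_{2,1}(Ω₂) = -0.084642-0.228616i ; Δ = -0.082366-0.035145i
  [+2]  conj(Y_{2,2})(Ω₁) = -0.007334-0.133206i ; Y_{2,2}(Ω₂) = -0.032877+0.028212i ; Δ = +0.003999+0.004173i
Σ over m = +0.002766-0.000000i; ×(4π/5) → +0.006951-0.000000i. Real part: 0.006951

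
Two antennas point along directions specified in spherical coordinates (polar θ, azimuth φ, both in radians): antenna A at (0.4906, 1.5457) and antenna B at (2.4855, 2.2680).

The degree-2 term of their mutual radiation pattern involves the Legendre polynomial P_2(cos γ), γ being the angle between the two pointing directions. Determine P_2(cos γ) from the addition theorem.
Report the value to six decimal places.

-0.149667

Expand P_2 via completeness: Σ_{m} conj(Y_{2,m}) at Ω₁ times Y_{2,m} at Ω₂ —
  m=-2: -0.08564 + 0.00430j × -0.02522 + 0.14151j = 0.00155 - 0.01223j  (running Σ = 0.00155 - 0.01223j)
  m=-1: 0.00806 + 0.32096j × 0.23977 + 0.28629j = -0.08995 + 0.07926j  (running Σ = -0.08840 + 0.06703j)
  m=0: 0.42074 + 0.00000j × 0.27868 + 0.00000j = 0.11725 + 0.00000j  (running Σ = 0.02885 + 0.06703j)
  m=1: -0.00806 + 0.32096j × -0.23977 + 0.28629j = -0.08995 - 0.07926j  (running Σ = -0.06110 - 0.01223j)
  m=2: -0.08564 - 0.00430j × -0.02522 - 0.14151j = 0.00155 + 0.01223j  (running Σ = -0.05955 - 0.00000j)
Σ over m = -0.05955 - 0.00000j; ×(4π/5) → -0.14967 - 0.00000j. Real part: -0.149667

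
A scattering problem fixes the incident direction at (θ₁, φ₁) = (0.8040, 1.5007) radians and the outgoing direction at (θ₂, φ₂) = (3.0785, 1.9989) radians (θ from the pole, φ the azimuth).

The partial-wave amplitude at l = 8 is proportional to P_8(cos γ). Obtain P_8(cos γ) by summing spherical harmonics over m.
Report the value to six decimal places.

0.305843

Term-by-term m-sum for l=8 (normalisation 4π/17 = 0.739198):
  [-8]  conj(Y_{8,-8})(Ω₁) = +0.031571-0.019828i ; Y_{8,-8}(Ω₂) = -0.000000+0.000000i ; Δ = -0.000000+0.000000i
  [-7]  conj(Y_{8,-7})(Ω₁) = -0.067704-0.126726i ; Y_{8,-7}(Ω₂) = -0.000000+0.000000i ; Δ = +0.000000-0.000000i
  [-6]  conj(Y_{8,-6})(Ω₁) = -0.298142+0.133349i ; Y_{8,-6}(Ω₂) = +0.000000+0.000000i ; Δ = -0.000000-0.000000i
  [-5]  conj(Y_{8,-5})(Ω₁) = +0.158365+0.433194i ; Y_{8,-5}(Ω₂) = +0.000008-0.000005i ; Δ = +0.000004+0.000003i
  [-4]  conj(Y_{8,-4})(Ω₁) = +0.310124-0.089307i ; Y_{8,-4}(Ω₂) = -0.000030-0.000210i ; Δ = -0.000028-0.000062i
  [-3]  conj(Y_{8,-3})(Ω₁) = +0.022596+0.105865i ; Y_{8,-3}(Ω₂) = -0.003310-0.000975i ; Δ = +0.000028-0.000372i
  [-2]  conj(Y_{8,-2})(Ω₁) = +0.380961-0.053761i ; Y_{8,-2}(Ω₂) = -0.026305+0.030321i ; Δ = -0.008391+0.012965i
  [-1]  conj(Y_{8,-1})(Ω₁) = -0.005050-0.071931i ; Y_{8,-1}(Ω₂) = +0.124717+0.273306i ; Δ = +0.019029-0.010351i
  [+0]  conj(Y_{8,0})(Ω₁) = +0.362979-0.000000i ; Y_{8,0}(Ω₂) = +1.081235+0.000000i ; Δ = +0.392465+0.000000i
  [+1]  conj(Y_{8,1})(Ω₁) = +0.005050-0.071931i ; Y_{8,1}(Ω₂) = -0.124717+0.273306i ; Δ = +0.019029+0.010351i
  [+2]  conj(Y_{8,2})(Ω₁) = +0.380961+0.053761i ; Y_{8,2}(Ω₂) = -0.026305-0.030321i ; Δ = -0.008391-0.012965i
  [+3]  conj(Y_{8,3})(Ω₁) = -0.022596+0.105865i ; Y_{8,3}(Ω₂) = +0.003310-0.000975i ; Δ = +0.000028+0.000372i
  [+4]  conj(Y_{8,4})(Ω₁) = +0.310124+0.089307i ; Y_{8,4}(Ω₂) = -0.000030+0.000210i ; Δ = -0.000028+0.000062i
  [+5]  conj(Y_{8,5})(Ω₁) = -0.158365+0.433194i ; Y_{8,5}(Ω₂) = -0.000008-0.000005i ; Δ = +0.000004-0.000003i
  [+6]  conj(Y_{8,6})(Ω₁) = -0.298142-0.133349i ; Y_{8,6}(Ω₂) = +0.000000-0.000000i ; Δ = -0.000000+0.000000i
  [+7]  conj(Y_{8,7})(Ω₁) = +0.067704-0.126726i ; Y_{8,7}(Ω₂) = +0.000000+0.000000i ; Δ = +0.000000+0.000000i
  [+8]  conj(Y_{8,8})(Ω₁) = +0.031571+0.019828i ; Y_{8,8}(Ω₂) = -0.000000-0.000000i ; Δ = -0.000000-0.000000i
Total Σ_m = +0.413750-0.000000i. Multiply by 0.739198: +0.305843-0.000000i. P_8(cos γ) = 0.305843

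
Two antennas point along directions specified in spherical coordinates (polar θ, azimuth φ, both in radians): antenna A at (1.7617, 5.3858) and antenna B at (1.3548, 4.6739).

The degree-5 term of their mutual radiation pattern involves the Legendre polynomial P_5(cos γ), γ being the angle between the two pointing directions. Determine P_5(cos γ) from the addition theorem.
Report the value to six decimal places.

Term-by-term m-sum for l=5 (normalisation 4π/11 = 1.142397):
  m=-5: (-0.094671, 0.412759) × (-0.078924, 0.405038) = (-0.159712, -0.070922)  (running Σ = (-0.159712, -0.070922))
  m=-4: (0.233267, -0.112091) × (0.282941, 0.043908) = (0.070922, -0.021473)  (running Σ = (-0.088789, -0.092395))
  m=-3: (0.199352, 0.096160) × (-0.021788, 0.187851) = (-0.022407, 0.035353)  (running Σ = (-0.111196, -0.057042))
  m=-2: (-0.061416, -0.269609) × (0.297902, 0.022977) = (-0.012101, -0.081728)  (running Σ = (-0.123297, -0.138770))
  m=-1: (0.102603, -0.128603) × (-0.004830, 0.125431) = (0.015635, 0.013491)  (running Σ = (-0.107662, -0.125279))
  m=0: (-0.278749, -0.000000) × (0.298713, 0.000000) = (-0.083266, -0.000000)  (running Σ = (-0.190928, -0.125279))
  m=1: (-0.102603, -0.128603) × (0.004830, 0.125431) = (0.015635, -0.013491)  (running Σ = (-0.175293, -0.138770))
  m=2: (-0.061416, 0.269609) × (0.297902, -0.022977) = (-0.012101, 0.081728)  (running Σ = (-0.187394, -0.057042))
  m=3: (-0.199352, 0.096160) × (0.021788, 0.187851) = (-0.022407, -0.035353)  (running Σ = (-0.209801, -0.092395))
  m=4: (0.233267, 0.112091) × (0.282941, -0.043908) = (0.070922, 0.021473)  (running Σ = (-0.138878, -0.070922))
  m=5: (0.094671, 0.412759) × (0.078924, 0.405038) = (-0.159712, 0.070922)  (running Σ = (-0.298590, -0.000000))
Accumulated sum (-0.298590, -0.000000); after 4π/(2l+1) scaling, (-0.341108, -0.000000) ⇒ P_5 = -0.341108

-0.341108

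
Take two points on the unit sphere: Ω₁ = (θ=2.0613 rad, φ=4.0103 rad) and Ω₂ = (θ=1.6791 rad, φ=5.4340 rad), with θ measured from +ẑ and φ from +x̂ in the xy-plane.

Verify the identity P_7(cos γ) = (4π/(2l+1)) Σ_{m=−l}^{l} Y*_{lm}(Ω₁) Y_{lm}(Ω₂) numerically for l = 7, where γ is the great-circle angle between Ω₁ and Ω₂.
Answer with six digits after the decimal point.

Expand P_7 via completeness: Σ_{m} conj(Y_{7,m}) at Ω₁ times Y_{7,m} at Ω₂ —
  term(m=-7) = -0.085468+0.051362i   from Y*(Ω₁)=-0.203550+0.041735i, Y(Ω₂)=+0.452594-0.159533i
  term(m=-6) = -0.051485-0.062608i   from Y*(Ω₁)=-0.199001+0.364394i, Y(Ω₂)=-0.072909+0.181107i
  term(m=-5) = -0.074883+0.082759i   from Y*(Ω₁)=+0.133163+0.344497i, Y(Ω₂)=+0.135902+0.269901i
  term(m=-4) = +0.004426+0.002953i   from Y*(Ω₁)=-0.022786-0.007887i, Y(Ω₂)=-0.213531-0.055696i
  term(m=-3) = +0.036494-0.077259i   from Y*(Ω₁)=-0.300674+0.178386i, Y(Ω₂)=-0.202531+0.136793i
  term(m=-2) = +0.029836+0.009040i   from Y*(Ω₁)=-0.022523+0.133923i, Y(Ω₂)=+0.029207-0.227695i
  term(m=-1) = -0.009644+0.065086i   from Y*(Ω₁)=-0.191764-0.226708i, Y(Ω₂)=-0.146379-0.166355i
  term(m=+0) = -0.040747-0.000000i   from Y*(Ω₁)=-0.175737-0.000000i, Y(Ω₂)=+0.231863+0.000000i
  term(m=+1) = -0.009644-0.065086i   from Y*(Ω₁)=+0.191764-0.226708i, Y(Ω₂)=+0.146379-0.166355i
  term(m=+2) = +0.029836-0.009040i   from Y*(Ω₁)=-0.022523-0.133923i, Y(Ω₂)=+0.029207+0.227695i
  term(m=+3) = +0.036494+0.077259i   from Y*(Ω₁)=+0.300674+0.178386i, Y(Ω₂)=+0.202531+0.136793i
  term(m=+4) = +0.004426-0.002953i   from Y*(Ω₁)=-0.022786+0.007887i, Y(Ω₂)=-0.213531+0.055696i
  term(m=+5) = -0.074883-0.082759i   from Y*(Ω₁)=-0.133163+0.344497i, Y(Ω₂)=-0.135902+0.269901i
  term(m=+6) = -0.051485+0.062608i   from Y*(Ω₁)=-0.199001-0.364394i, Y(Ω₂)=-0.072909-0.181107i
  term(m=+7) = -0.085468-0.051362i   from Y*(Ω₁)=+0.203550+0.041735i, Y(Ω₂)=-0.452594-0.159533i
Accumulated sum -0.342195-0.000000i; after 4π/(2l+1) scaling, -0.286676-0.000000i ⇒ P_7 = -0.286676

-0.286676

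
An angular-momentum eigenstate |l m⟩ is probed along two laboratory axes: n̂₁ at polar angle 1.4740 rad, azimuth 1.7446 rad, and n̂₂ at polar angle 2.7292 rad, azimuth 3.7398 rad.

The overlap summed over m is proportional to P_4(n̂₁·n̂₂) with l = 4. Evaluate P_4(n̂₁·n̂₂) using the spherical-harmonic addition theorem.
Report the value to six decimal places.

Addition theorem: P_4(cos γ) = (4π/9) Σ_m Y*_{lm}(Ω₁) Y_{lm}(Ω₂), m = −4…4:
  m=-4: (0.333509, 0.278194) × (-0.008366, -0.007774) = (-0.000627, -0.004920)  (running Σ = (-0.000627, -0.004920))
  m=-3: (0.059412, -0.103427) × (-0.016388, -0.071992) = (-0.008420, -0.002582)  (running Σ = (-0.009047, -0.007502))
  m=-2: (0.291206, 0.105510) × (0.095814, -0.243855) = (0.053631, -0.060903)  (running Σ = (0.044584, -0.068405))
  m=-1: (0.023094, -0.131535) × (0.412782, -0.281315) = (-0.027470, -0.060792)  (running Σ = (0.017114, -0.129197))
  m=0: (0.288038, -0.000000) × (0.262084, 0.000000) = (0.075490, 0.000000)  (running Σ = (0.092604, -0.129197))
  m=1: (-0.023094, -0.131535) × (-0.412782, -0.281315) = (-0.027470, 0.060792)  (running Σ = (0.065134, -0.068405))
  m=2: (0.291206, -0.105510) × (0.095814, 0.243855) = (0.053631, 0.060903)  (running Σ = (0.118765, -0.007502))
  m=3: (-0.059412, -0.103427) × (0.016388, -0.071992) = (-0.008420, 0.002582)  (running Σ = (0.110345, -0.004920))
  m=4: (0.333509, -0.278194) × (-0.008366, 0.007774) = (-0.000627, 0.004920)  (running Σ = (0.109718, -0.000000))
Total Σ_m = (0.109718, -0.000000). Multiply by 1.396263: (0.153195, -0.000000). P_4(cos γ) = 0.153195

0.153195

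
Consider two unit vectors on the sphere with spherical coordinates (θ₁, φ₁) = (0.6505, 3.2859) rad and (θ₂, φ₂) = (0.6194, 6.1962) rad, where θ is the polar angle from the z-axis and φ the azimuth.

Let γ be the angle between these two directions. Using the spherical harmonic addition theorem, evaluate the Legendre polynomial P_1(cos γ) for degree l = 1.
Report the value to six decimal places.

0.305738

Expand P_1 via completeness: Σ_{m} conj(Y_{1,m}) at Ω₁ times Y_{1,m} at Ω₂ —
  m=-1: Y*=-0.20705 - 0.03009j  Y=0.19982 + 0.01743j  product -0.04085 - 0.00962j
  m=+0: Y*=0.38882 + 0.00000j  Y=0.39783 + 0.00000j  product 0.15469 + 0.00000j
  m=+1: Y*=0.20705 - 0.03009j  Y=-0.19982 + 0.01743j  product -0.04085 + 0.00962j
Total Σ_m = 0.07299 + 0.00000j. Multiply by 4.188790: 0.30574 + 0.00000j. P_1(cos γ) = 0.305738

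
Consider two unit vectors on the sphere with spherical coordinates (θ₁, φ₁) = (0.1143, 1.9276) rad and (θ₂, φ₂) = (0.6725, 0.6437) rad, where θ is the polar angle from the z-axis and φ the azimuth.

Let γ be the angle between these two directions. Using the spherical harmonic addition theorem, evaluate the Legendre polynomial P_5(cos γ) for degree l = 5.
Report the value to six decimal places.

Addition theorem: P_5(cos γ) = (4π/11) Σ_m Y*_{lm}(Ω₁) Y_{lm}(Ω₂), m = −5…5:
  m=-5: Y*=-0.00001 - 0.00000j  Y=-0.04341 + 0.00335j  product 0.00000 + 0.00000j
  m=-4: Y*=0.00004 + 0.00024j  Y=-0.14586 - 0.09283j  product 0.00002 - 0.00004j
  m=-3: Y*=0.00355 - 0.00194j  Y=-0.13290 - 0.35275j  product -0.00116 - 0.00099j
  m=-2: Y*=-0.03247 - 0.02811j  Y=0.12024 - 0.41286j  product -0.01551 + 0.01002j
  m=-1: Y*=-0.09747 + 0.26148j  Y=0.04736 - 0.03553j  product 0.00468 + 0.01585j
  m=+0: Y*=0.84610 + 0.00000j  Y=-0.38828 + 0.00000j  product -0.32853 + 0.00000j
  m=+1: Y*=0.09747 + 0.26148j  Y=-0.04736 - 0.03553j  product 0.00468 - 0.01585j
  m=+2: Y*=-0.03247 + 0.02811j  Y=0.12024 + 0.41286j  product -0.01551 - 0.01002j
  m=+3: Y*=-0.00355 - 0.00194j  Y=0.13290 - 0.35275j  product -0.00116 + 0.00099j
  m=+4: Y*=0.00004 - 0.00024j  Y=-0.14586 + 0.09283j  product 0.00002 + 0.00004j
  m=+5: Y*=0.00001 - 0.00000j  Y=0.04341 + 0.00335j  product 0.00000 - 0.00000j
Total Σ_m = -0.35247 + 0.00000j. Multiply by 1.142397: -0.40266 + 0.00000j. P_5(cos γ) = -0.402664

-0.402664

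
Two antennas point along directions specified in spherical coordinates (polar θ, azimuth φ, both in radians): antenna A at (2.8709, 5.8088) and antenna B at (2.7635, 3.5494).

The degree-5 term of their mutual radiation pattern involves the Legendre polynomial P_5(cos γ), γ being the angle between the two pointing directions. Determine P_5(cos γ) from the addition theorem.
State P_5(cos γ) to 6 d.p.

-0.337764

Addition theorem: P_5(cos γ) = (4π/11) Σ_m Y*_{lm}(Ω₁) Y_{lm}(Ω₂), m = −5…5:
  term(m=-5) = +0.000001-0.000002i   from Y*(Ω₁)=-0.000456-0.000442i, Y(Ω₂)=+0.001436+0.002839i
  term(m=-4) = -0.000170+0.000069i   from Y*(Ω₁)=+0.002321+0.006848i, Y(Ω₂)=+0.001530+0.025284i
  term(m=-3) = +0.005047+0.002725i   from Y*(Ω₁)=+0.007158-0.048129i, Y(Ω₂)=-0.040129+0.110835i
  term(m=-2) = -0.013698-0.069874i   from Y*(Ω₁)=-0.121482+0.169437i, Y(Ω₂)=-0.234089+0.248681i
  term(m=-1) = -0.179702+0.218352i   from Y*(Ω₁)=+0.465137-0.238846i, Y(Ω₂)=-0.496484+0.214494i
  term(m=+0) = +0.081381+0.000000i   from Y*(Ω₁)=-0.486599-0.000000i, Y(Ω₂)=-0.167245+0.000000i
  term(m=+1) = -0.179702-0.218352i   from Y*(Ω₁)=-0.465137-0.238846i, Y(Ω₂)=+0.496484+0.214494i
  term(m=+2) = -0.013698+0.069874i   from Y*(Ω₁)=-0.121482-0.169437i, Y(Ω₂)=-0.234089-0.248681i
  term(m=+3) = +0.005047-0.002725i   from Y*(Ω₁)=-0.007158-0.048129i, Y(Ω₂)=+0.040129+0.110835i
  term(m=+4) = -0.000170-0.000069i   from Y*(Ω₁)=+0.002321-0.006848i, Y(Ω₂)=+0.001530-0.025284i
  term(m=+5) = +0.000001+0.000002i   from Y*(Ω₁)=+0.000456-0.000442i, Y(Ω₂)=-0.001436+0.002839i
Total Σ_m = -0.295663+0.000000i. Multiply by 1.142397: -0.337764+0.000000i. P_5(cos γ) = -0.337764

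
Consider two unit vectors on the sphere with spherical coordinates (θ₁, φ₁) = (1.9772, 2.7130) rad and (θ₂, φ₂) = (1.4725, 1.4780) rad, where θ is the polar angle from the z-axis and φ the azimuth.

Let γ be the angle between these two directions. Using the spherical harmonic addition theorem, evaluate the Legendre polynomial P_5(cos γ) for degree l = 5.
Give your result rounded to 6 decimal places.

Addition theorem: P_5(cos γ) = (4π/11) Σ_m Y*_{lm}(Ω₁) Y_{lm}(Ω₂), m = −5…5:
  m=-5: +0.164329+0.255157i × +0.202740-0.405141i = +0.136691-0.014846i  (running Σ = +0.136691-0.014846i)
  m=-4: +0.059098+0.408784i × +0.131656+0.051244i = -0.013167+0.056847i  (running Σ = +0.123524+0.042002i)
  m=-3: -0.030638+0.104569i × +0.085576-0.299415i = +0.028688+0.018122i  (running Σ = +0.152211+0.060124i)
  m=-2: +0.196544-0.227001i × +0.157213+0.029517i = +0.037600-0.029886i  (running Σ = +0.189811+0.030237i)
  m=-1: +0.180605-0.082522i × +0.025610-0.275191i = -0.018084-0.051814i  (running Σ = +0.171727-0.021577i)
  m=0: -0.258880-0.000000i × +0.164489+0.000000i = -0.042583-0.000000i  (running Σ = +0.129144-0.021577i)
  m=1: -0.180605-0.082522i × -0.025610-0.275191i = -0.018084+0.051814i  (running Σ = +0.111060+0.030237i)
  m=2: +0.196544+0.227001i × +0.157213-0.029517i = +0.037600+0.029886i  (running Σ = +0.148660+0.060124i)
  m=3: +0.030638+0.104569i × -0.085576-0.299415i = +0.028688-0.018122i  (running Σ = +0.177348+0.042002i)
  m=4: +0.059098-0.408784i × +0.131656-0.051244i = -0.013167-0.056847i  (running Σ = +0.164180-0.014846i)
  m=5: -0.164329+0.255157i × -0.202740-0.405141i = +0.136691+0.014846i  (running Σ = +0.300871+0.000000i)
Σ over m = +0.300871+0.000000i; ×(4π/11) → +0.343715+0.000000i. Real part: 0.343715

0.343715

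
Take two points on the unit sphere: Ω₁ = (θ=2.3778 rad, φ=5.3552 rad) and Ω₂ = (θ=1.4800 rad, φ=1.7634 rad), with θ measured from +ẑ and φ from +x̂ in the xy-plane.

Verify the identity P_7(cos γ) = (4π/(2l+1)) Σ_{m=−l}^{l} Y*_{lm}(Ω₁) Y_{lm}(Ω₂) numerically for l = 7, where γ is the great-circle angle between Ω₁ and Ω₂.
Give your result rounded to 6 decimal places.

Term-by-term m-sum for l=7 (normalisation 4π/15 = 0.837758):
  m=-7: Y*=+0.037015-0.007994i  Y=+0.473815+0.107234i  product +0.018396+0.000181i
  m=-6: Y*=-0.111689-0.097029i  Y=-0.066752+0.151435i  product +0.022149-0.010437i
  m=-5: Y*=-0.024310+0.334894i  Y=+0.263530+0.183316i  product -0.067798+0.083798i
  m=-4: Y*=+0.386021-0.247617i  Y=-0.135886+0.131874i  product -0.019801+0.084554i
  m=-3: Y*=-0.256494-0.095854i  Y=+0.147242+0.225816i  product -0.016121-0.072034i
  m=-2: Y*=-0.052779-0.180033i  Y=-0.183915+0.074571i  product +0.023132+0.029175i
  m=-1: Y*=-0.221865+0.296246i  Y=+0.047771+0.244953i  product -0.083165-0.040195i
  m=+0: Y*=-0.080943-0.000000i  Y=-0.200955+0.000000i  product +0.016266+0.000000i
  m=+1: Y*=+0.221865+0.296246i  Y=-0.047771+0.244953i  product -0.083165+0.040195i
  m=+2: Y*=-0.052779+0.180033i  Y=-0.183915-0.074571i  product +0.023132-0.029175i
  m=+3: Y*=+0.256494-0.095854i  Y=-0.147242+0.225816i  product -0.016121+0.072034i
  m=+4: Y*=+0.386021+0.247617i  Y=-0.135886-0.131874i  product -0.019801-0.084554i
  m=+5: Y*=+0.024310+0.334894i  Y=-0.263530+0.183316i  product -0.067798-0.083798i
  m=+6: Y*=-0.111689+0.097029i  Y=-0.066752-0.151435i  product +0.022149+0.010437i
  m=+7: Y*=-0.037015-0.007994i  Y=-0.473815+0.107234i  product +0.018396-0.000181i
Accumulated sum -0.230150+0.000000i; after 4π/(2l+1) scaling, -0.192810+0.000000i ⇒ P_7 = -0.192810

-0.192810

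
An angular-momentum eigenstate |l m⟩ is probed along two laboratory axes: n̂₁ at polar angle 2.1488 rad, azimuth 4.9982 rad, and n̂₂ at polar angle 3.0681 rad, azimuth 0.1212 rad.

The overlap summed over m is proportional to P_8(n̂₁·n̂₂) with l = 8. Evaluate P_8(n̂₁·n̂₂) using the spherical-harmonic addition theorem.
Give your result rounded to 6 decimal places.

0.087977

Expand P_8 via completeness: Σ_{m} conj(Y_{8,m}) at Ω₁ times Y_{8,m} at Ω₂ —
  m=-8: (-0.081898, 0.094192) × (0.000000, -0.000000) = (0.000000, 0.000000)  (running Σ = (0.000000, 0.000000))
  m=-7: (0.296051, 0.135733) × (-0.000000, 0.000000) = (-0.000000, 0.000000)  (running Σ = (-0.000000, 0.000000))
  m=-6: (0.064877, -0.447194) × (0.000001, -0.000001) = (-0.000000, -0.000000)  (running Σ = (-0.000000, -0.000000))
  m=-5: (-0.267836, 0.038220) × (-0.000017, 0.000012) = (0.000004, -0.000004)  (running Σ = (0.000004, -0.000004))
  m=-4: (-0.066910, -0.146842) × (0.000343, -0.000181) = (-0.000050, -0.000038)  (running Σ = (-0.000046, -0.000042))
  m=-3: (-0.272660, 0.235959) × (-0.005067, 0.001928) = (0.000927, -0.001721)  (running Σ = (0.000881, -0.001764))
  m=-2: (0.016702, 0.010744) × (0.052433, -0.012965) = (0.001015, 0.000347)  (running Σ = (0.001896, -0.001417))
  m=-1: (-0.096968, 0.329983) × (-0.342936, 0.041769) = (0.019471, -0.117213)  (running Σ = (0.021367, -0.118630))
  m=0: (0.072463, -0.000000) × (1.052722, 0.000000) = (0.076283, 0.000000)  (running Σ = (0.097650, -0.118630))
  m=1: (0.096968, 0.329983) × (0.342936, 0.041769) = (0.019471, 0.117213)  (running Σ = (0.117121, -0.001417))
  m=2: (0.016702, -0.010744) × (0.052433, 0.012965) = (0.001015, -0.000347)  (running Σ = (0.118136, -0.001764))
  m=3: (0.272660, 0.235959) × (0.005067, 0.001928) = (0.000927, 0.001721)  (running Σ = (0.119063, -0.000042))
  m=4: (-0.066910, 0.146842) × (0.000343, 0.000181) = (-0.000050, 0.000038)  (running Σ = (0.119013, -0.000004))
  m=5: (0.267836, 0.038220) × (0.000017, 0.000012) = (0.000004, 0.000004)  (running Σ = (0.119017, -0.000000))
  m=6: (0.064877, 0.447194) × (0.000001, 0.000001) = (-0.000000, 0.000000)  (running Σ = (0.119017, 0.000000))
  m=7: (-0.296051, 0.135733) × (0.000000, 0.000000) = (-0.000000, -0.000000)  (running Σ = (0.119017, 0.000000))
  m=8: (-0.081898, -0.094192) × (0.000000, 0.000000) = (0.000000, -0.000000)  (running Σ = (0.119017, -0.000000))
Total Σ_m = (0.119017, -0.000000). Multiply by 0.739198: (0.087977, -0.000000). P_8(cos γ) = 0.087977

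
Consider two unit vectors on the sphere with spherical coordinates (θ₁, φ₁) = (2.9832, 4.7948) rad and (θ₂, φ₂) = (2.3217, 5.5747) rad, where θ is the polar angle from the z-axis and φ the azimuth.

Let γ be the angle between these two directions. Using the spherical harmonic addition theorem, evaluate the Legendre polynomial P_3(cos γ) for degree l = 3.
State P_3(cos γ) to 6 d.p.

-0.054509

Summing Y*_{l m}(θ₁,φ₁)·Y_{l m}(θ₂,φ₂) over m ∈ [−3, 3]; prefactor 4π/(2·3+1) = 1.795196:
  m=-3: Y*=(-0.000401, 0.001587)  Y=(-0.085857, 0.138583)  product (-0.000186, -0.000192)
  m=-2: Y*=(0.024768, 0.004120)  Y=(-0.057103, -0.368284)  product (0.000103, -0.009357)
  m=-1: Y*=(0.016263, -0.196891)  Y=(0.238196, 0.204110)  product (0.044061, -0.043579)
  m=+0: Y*=(-0.691169, -0.000000)  Y=(0.171189, 0.000000)  product (-0.118320, -0.000000)
  m=+1: Y*=(-0.016263, -0.196891)  Y=(-0.238196, 0.204110)  product (0.044061, 0.043579)
  m=+2: Y*=(0.024768, -0.004120)  Y=(-0.057103, 0.368284)  product (0.000103, 0.009357)
  m=+3: Y*=(0.000401, 0.001587)  Y=(0.085857, 0.138583)  product (-0.000186, 0.000192)
Accumulated sum (-0.030364, 0.000000); after 4π/(2l+1) scaling, (-0.054509, 0.000000) ⇒ P_3 = -0.054509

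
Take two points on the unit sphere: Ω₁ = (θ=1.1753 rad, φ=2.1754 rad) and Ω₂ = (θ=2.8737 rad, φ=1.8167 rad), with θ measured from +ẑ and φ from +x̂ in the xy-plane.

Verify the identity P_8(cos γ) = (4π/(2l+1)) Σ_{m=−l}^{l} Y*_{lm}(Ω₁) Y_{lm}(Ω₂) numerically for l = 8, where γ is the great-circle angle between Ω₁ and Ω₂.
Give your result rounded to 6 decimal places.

0.094422

Summing Y*_{l m}(θ₁,φ₁)·Y_{l m}(θ₂,φ₂) over m ∈ [−8, 8]; prefactor 4π/(2·8+1) = 0.739198:
  term(m=-8) = (-0.000003, 0.000001)   from Y*(Ω₁)=(0.033643, -0.268954), Y(Ω₂)=(-0.000005, -0.000011)
  term(m=-7) = (0.000066, -0.000048)   from Y*(Ω₁)=(-0.401463, 0.209089), Y(Ω₂)=(-0.000179, 0.000027)
  term(m=-6) = (-0.000263, 0.000399)   from Y*(Ω₁)=(0.252074, 0.133170), Y(Ω₂)=(-0.000160, 0.001669)
  term(m=-5) = (-0.000400, 0.001765)   from Y*(Ω₁)=(0.019184, 0.161031), Y(Ω₂)=(0.010513, 0.003734)
  term(m=-4) = (-0.002604, -0.019029)   from Y*(Ω₁)=(0.262475, -0.231688), Y(Ω₂)=(0.030393, -0.045670)
  term(m=-3) = (-0.000001, -0.000002)   from Y*(Ω₁)=(0.000012, 0.000003), Y(Ω₂)=(-0.131845, -0.145059)
  term(m=-2) = (0.119509, 0.104269)   from Y*(Ω₁)=(-0.118091, -0.312229), Y(Ω₂)=(-0.418808, 0.224360)
  term(m=-1) = (-0.039747, -0.014902)   from Y*(Ω₁)=(-0.037868, 0.054808), Y(Ω₂)=(0.155114, 0.618024)
  term(m=+0) = (-0.025381, -0.000000)   from Y*(Ω₁)=(-0.322590, -0.000000), Y(Ω₂)=(0.078677, 0.000000)
  term(m=+1) = (-0.039747, 0.014902)   from Y*(Ω₁)=(0.037868, 0.054808), Y(Ω₂)=(-0.155114, 0.618024)
  term(m=+2) = (0.119509, -0.104269)   from Y*(Ω₁)=(-0.118091, 0.312229), Y(Ω₂)=(-0.418808, -0.224360)
  term(m=+3) = (-0.000001, 0.000002)   from Y*(Ω₁)=(-0.000012, 0.000003), Y(Ω₂)=(0.131845, -0.145059)
  term(m=+4) = (-0.002604, 0.019029)   from Y*(Ω₁)=(0.262475, 0.231688), Y(Ω₂)=(0.030393, 0.045670)
  term(m=+5) = (-0.000400, -0.001765)   from Y*(Ω₁)=(-0.019184, 0.161031), Y(Ω₂)=(-0.010513, 0.003734)
  term(m=+6) = (-0.000263, -0.000399)   from Y*(Ω₁)=(0.252074, -0.133170), Y(Ω₂)=(-0.000160, -0.001669)
  term(m=+7) = (0.000066, 0.000048)   from Y*(Ω₁)=(0.401463, 0.209089), Y(Ω₂)=(0.000179, 0.000027)
  term(m=+8) = (-0.000003, -0.000001)   from Y*(Ω₁)=(0.033643, 0.268954), Y(Ω₂)=(-0.000005, 0.000011)
Total Σ_m = (0.127736, -0.000000). Multiply by 0.739198: (0.094422, -0.000000). P_8(cos γ) = 0.094422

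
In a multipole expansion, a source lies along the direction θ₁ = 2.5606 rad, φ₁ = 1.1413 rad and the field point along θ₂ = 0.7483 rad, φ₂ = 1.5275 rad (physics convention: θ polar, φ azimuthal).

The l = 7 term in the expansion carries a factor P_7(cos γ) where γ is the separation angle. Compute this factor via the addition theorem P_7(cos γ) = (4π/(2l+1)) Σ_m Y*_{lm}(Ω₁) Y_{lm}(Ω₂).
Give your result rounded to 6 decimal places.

0.265834

Term-by-term m-sum for l=7 (normalisation 4π/15 = 0.837758):
  term(m=-7) = -0.00023 - 0.00011j   from Y*(Ω₁)=-0.00101 + 0.00743j, Y(Ω₂)=-0.01007 + 0.03222j
  term(m=-6) = 0.00395 + 0.00427j   from Y*(Ω₁)=-0.03612 - 0.02288j, Y(Ω₂)=-0.13147 - 0.03494j
  term(m=-5) = -0.01667 - 0.04425j   from Y*(Ω₁)=0.12384 - 0.08055j, Y(Ω₂)=0.06875 - 0.31258j
  term(m=-4) = -0.00404 + 0.15538j   from Y*(Ω₁)=0.04967 + 0.33501j, Y(Ω₂)=0.45207 + 0.07908j
  term(m=-3) = 0.06001 - 0.13725j   from Y*(Ω₁)=-0.46912 - 0.13607j, Y(Ω₂)=-0.03972 + 0.30408j
  term(m=-2) = 0.03374 - 0.03287j   from Y*(Ω₁)=0.20481 - 0.23741j, Y(Ω₂)=0.14968 + 0.01299j
  term(m=-1) = 0.07457 - 0.03032j   from Y*(Ω₁)=-0.08748 - 0.19100j, Y(Ω₂)=-0.01658 + 0.38282j
  term(m=+0) = 0.01465 + 0.00000j   from Y*(Ω₁)=0.39341 + 0.00000j, Y(Ω₂)=0.03723 + 0.00000j
  term(m=+1) = 0.07457 + 0.03032j   from Y*(Ω₁)=0.08748 - 0.19100j, Y(Ω₂)=0.01658 + 0.38282j
  term(m=+2) = 0.03374 + 0.03287j   from Y*(Ω₁)=0.20481 + 0.23741j, Y(Ω₂)=0.14968 - 0.01299j
  term(m=+3) = 0.06001 + 0.13725j   from Y*(Ω₁)=0.46912 - 0.13607j, Y(Ω₂)=0.03972 + 0.30408j
  term(m=+4) = -0.00404 - 0.15538j   from Y*(Ω₁)=0.04967 - 0.33501j, Y(Ω₂)=0.45207 - 0.07908j
  term(m=+5) = -0.01667 + 0.04425j   from Y*(Ω₁)=-0.12384 - 0.08055j, Y(Ω₂)=-0.06875 - 0.31258j
  term(m=+6) = 0.00395 - 0.00427j   from Y*(Ω₁)=-0.03612 + 0.02288j, Y(Ω₂)=-0.13147 + 0.03494j
  term(m=+7) = -0.00023 + 0.00011j   from Y*(Ω₁)=0.00101 + 0.00743j, Y(Ω₂)=0.01007 + 0.03222j
Total Σ_m = 0.31732 + 0.00000j. Multiply by 0.837758: 0.26583 + 0.00000j. P_7(cos γ) = 0.265834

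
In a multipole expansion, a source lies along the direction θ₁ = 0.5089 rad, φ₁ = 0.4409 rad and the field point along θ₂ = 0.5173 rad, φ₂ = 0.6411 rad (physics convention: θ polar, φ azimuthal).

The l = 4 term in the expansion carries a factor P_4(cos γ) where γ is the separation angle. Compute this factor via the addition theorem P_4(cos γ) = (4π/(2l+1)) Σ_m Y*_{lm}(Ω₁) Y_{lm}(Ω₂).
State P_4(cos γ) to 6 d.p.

Expand P_4 via completeness: Σ_{m} conj(Y_{4,m}) at Ω₁ times Y_{4,m} at Ω₂ —
  m=-4: Y*=(-0.004778, 0.024474)  Y=(-0.022181, -0.014443)  product (0.000459, -0.000474)
  m=-3: Y*=(0.031043, 0.122548)  Y=(-0.045427, -0.123487)  product (0.013723, -0.009400)
  m=-2: Y*=(0.219023, 0.265917)  Y=(0.099845, -0.336308)  product (0.111299, -0.047109)
  m=-1: Y*=(0.425667, 0.200864)  Y=(0.372882, -0.278265)  product (0.214617, -0.043550)
  m=+0: Y*=(0.050461, -0.000000)  Y=(0.032880, 0.000000)  product (0.001659, 0.000000)
  m=+1: Y*=(-0.425667, 0.200864)  Y=(-0.372882, -0.278265)  product (0.214617, 0.043550)
  m=+2: Y*=(0.219023, -0.265917)  Y=(0.099845, 0.336308)  product (0.111299, 0.047109)
  m=+3: Y*=(-0.031043, 0.122548)  Y=(0.045427, -0.123487)  product (0.013723, 0.009400)
  m=+4: Y*=(-0.004778, -0.024474)  Y=(-0.022181, 0.014443)  product (0.000459, 0.000474)
Accumulated sum (0.681855, -0.000000); after 4π/(2l+1) scaling, (0.952049, -0.000000) ⇒ P_4 = 0.952049

0.952049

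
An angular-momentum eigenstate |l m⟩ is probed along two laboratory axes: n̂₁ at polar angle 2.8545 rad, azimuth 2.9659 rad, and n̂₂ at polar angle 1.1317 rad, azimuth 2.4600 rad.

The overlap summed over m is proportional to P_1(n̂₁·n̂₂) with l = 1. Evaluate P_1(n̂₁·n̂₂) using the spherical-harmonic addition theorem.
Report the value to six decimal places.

-0.183524

Summing Y*_{l m}(θ₁,φ₁)·Y_{l m}(θ₂,φ₂) over m ∈ [−1, 1]; prefactor 4π/(2·1+1) = 4.188790:
  term(m=-1) = +0.026762+0.014826i   from Y*(Ω₁)=-0.096326+0.017100i, Y(Ω₂)=-0.242848-0.197023i
  term(m=+0) = -0.097336-0.000000i   from Y*(Ω₁)=-0.468605-0.000000i, Y(Ω₂)=+0.207716+0.000000i
  term(m=+1) = +0.026762-0.014826i   from Y*(Ω₁)=+0.096326+0.017100i, Y(Ω₂)=+0.242848-0.197023i
Σ over m = -0.043813+0.000000i; ×(4π/3) → -0.183524+0.000000i. Real part: -0.183524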